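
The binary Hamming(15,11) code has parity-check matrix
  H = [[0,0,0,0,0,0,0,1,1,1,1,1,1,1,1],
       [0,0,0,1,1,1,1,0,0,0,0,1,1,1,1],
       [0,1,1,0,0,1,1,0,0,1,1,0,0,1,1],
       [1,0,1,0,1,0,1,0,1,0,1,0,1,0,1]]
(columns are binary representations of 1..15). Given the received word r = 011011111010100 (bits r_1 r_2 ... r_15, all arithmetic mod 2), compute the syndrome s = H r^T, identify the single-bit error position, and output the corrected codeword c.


s = (0, 0, 1, 0)^T, error position = 2, corrected codeword c = 001011111010100

Compute s = H r^T mod 2 one row at a time:
  s_1 = 1 + 1 + 0 + 1 + 0 + 1 + 0 + 0 = 4 ≡ 0 (mod 2).
  s_2 = 0 + 1 + 1 + 1 + 0 + 1 + 0 + 0 = 4 ≡ 0 (mod 2).
  s_3 = 1 + 1 + 1 + 1 + 0 + 1 + 0 + 0 = 5 ≡ 1 (mod 2).
  s_4 = 0 + 1 + 1 + 1 + 1 + 1 + 1 + 0 = 6 ≡ 0 (mod 2).
s = (0, 0, 1, 0)^T — this equals column 2 of H (binary 0010), so error is at position 2.
Correct: flip bit 2 of r = 011011111010100 to get c = 001011111010100.


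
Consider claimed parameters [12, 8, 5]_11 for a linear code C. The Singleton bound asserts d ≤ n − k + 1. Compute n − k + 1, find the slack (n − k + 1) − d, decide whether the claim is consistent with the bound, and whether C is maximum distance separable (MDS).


Singleton RHS = n − k + 1 = 5, slack = 0, bound satisfied, MDS.

Singleton bound: d ≤ n − k + 1.
Here n = 12, k = 8, so n − k + 1 = 5.
Given d = 5, check d ≤ 5: YES.
Slack = (n − k + 1) − d = 0.
The code is MDS (slack = 0).
Description: the claimed parameters are [12, 8, 5]_11; such a code would be MDS (meets Singleton bound).


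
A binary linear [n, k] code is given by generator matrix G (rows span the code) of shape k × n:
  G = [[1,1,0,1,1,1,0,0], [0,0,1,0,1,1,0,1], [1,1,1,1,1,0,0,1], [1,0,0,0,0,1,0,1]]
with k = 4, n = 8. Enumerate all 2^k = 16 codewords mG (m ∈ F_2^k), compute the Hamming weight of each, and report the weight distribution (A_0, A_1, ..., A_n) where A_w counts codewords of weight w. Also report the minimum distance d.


Weight distribution: A_0 = 1, A_1 = 1, A_2 = 1, A_3 = 4, A_4 = 5, A_5 = 3, A_6 = 1. Minimum distance d = 1.

Enumerate all 2^4 = 16 messages m ∈ F_2^4.
For each, compute codeword c = mG in F_2^8, then tally its weight.
  m = 0000 → c = 00000000, weight = 0.
  m = 1000 → c = 11011100, weight = 5.
  m = 0100 → c = 00101101, weight = 4.
  m = 1100 → c = 11110001, weight = 5.
  m = 0010 → c = 11111001, weight = 6.
  m = 1010 → c = 00100101, weight = 3.
  m = 0110 → c = 11010100, weight = 4.
  m = 1110 → c = 00001000, weight = 1.
  m = 0001 → c = 10000101, weight = 3.
  m = 1001 → c = 01011001, weight = 4.
  m = 0101 → c = 10101000, weight = 3.
  m = 1101 → c = 01110100, weight = 4.
  m = 0011 → c = 01111100, weight = 5.
  m = 1011 → c = 10100000, weight = 2.
  m = 0111 → c = 01010001, weight = 3.
  m = 1111 → c = 10001101, weight = 4.
Tally weights:
  weight 0: 1 codewords.
  weight 1: 1 codewords.
  weight 2: 1 codewords.
  weight 3: 4 codewords.
  weight 4: 5 codewords.
  weight 5: 3 codewords.
  weight 6: 1 codewords.
Minimum distance d = smallest w > 0 with A_w > 0 = 1.
Sanity: Σ A_w = 16 = 2^4 = 16 ✓.


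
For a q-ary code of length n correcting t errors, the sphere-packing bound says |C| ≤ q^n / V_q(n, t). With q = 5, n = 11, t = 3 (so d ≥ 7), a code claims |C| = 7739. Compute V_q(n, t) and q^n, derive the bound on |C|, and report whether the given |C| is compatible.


V_q(n, t) = 11485, q^n = 48828125, Hamming bound = 4251, |C| = 7739 > bound (violated).

Step 1: Compute V_q(n, t) = Σ_{j=0}^3 C(n, j) (q−1)^j.
  j = 0: C(11,0)·(4)^0 = 1·1 = 1.
  j = 1: C(11,1)·(4)^1 = 11·4 = 44.
  j = 2: C(11,2)·(4)^2 = 55·16 = 880.
  j = 3: C(11,3)·(4)^3 = 165·64 = 10560.
  V_q(n, t) = 1 + 44 + 880 + 10560 = 11485.
Step 2: q^n = 5^11 = 48828125.
Step 3: Hamming bound ⌊q^n / V_q(n,t)⌋ = ⌊48828125/11485⌋ = 4251.
Step 4: Compare |C| = 7739 to 4251: violated.
The claimed |C| lies above the Hamming bound, so no 5-ary code of length 11 with d ≥ 7 can have 7739 codewords.


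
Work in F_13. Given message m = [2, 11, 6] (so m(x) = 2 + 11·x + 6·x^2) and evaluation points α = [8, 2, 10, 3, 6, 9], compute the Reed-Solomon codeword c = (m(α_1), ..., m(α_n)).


c = [6, 9, 10, 11, 11, 2]

Message polynomial: m(x) = 2 + 11·x + 6·x^2 (mod 13).
For each evaluation point α_i, compute m(α_i) mod 13:
  α_1 = 8: Horner steps 6 → 7 → 6, so m(8) = 6.
  α_2 = 2: Horner steps 6 → 10 → 9, so m(2) = 9.
  α_3 = 10: Horner steps 6 → 6 → 10, so m(10) = 10.
  α_4 = 3: Horner steps 6 → 3 → 11, so m(3) = 11.
  α_5 = 6: Horner steps 6 → 8 → 11, so m(6) = 11.
  α_6 = 9: Horner steps 6 → 0 → 2, so m(9) = 2.
Codeword c = [6, 9, 10, 11, 11, 2] ∈ F_13^6.


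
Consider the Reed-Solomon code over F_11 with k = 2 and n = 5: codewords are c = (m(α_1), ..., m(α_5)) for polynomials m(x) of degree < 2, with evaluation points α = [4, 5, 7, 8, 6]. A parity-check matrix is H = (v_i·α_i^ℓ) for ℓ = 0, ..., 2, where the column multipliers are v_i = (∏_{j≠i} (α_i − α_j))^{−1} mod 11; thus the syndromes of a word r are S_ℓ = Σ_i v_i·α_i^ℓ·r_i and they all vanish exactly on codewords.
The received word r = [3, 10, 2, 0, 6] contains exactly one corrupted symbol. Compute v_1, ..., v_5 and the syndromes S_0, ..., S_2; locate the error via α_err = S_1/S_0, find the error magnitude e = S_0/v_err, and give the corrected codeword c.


S = (1, 8, 9), error at position 4, error magnitude e = 2, c = [3, 10, 2, 9, 6].

Step 1: column multipliers v_i = (∏_{j≠i}(α_i − α_j))^{−1} mod 11.
  i = 1 (α = 4): (4−5)(4−7)(4−8)(4−6) = (−1)·(−3)·(−4)·(−2) = 24 ≡ 2, so v_1 = 2^{−1} = 6 (mod 11).
  i = 2 (α = 5): (5−4)(5−7)(5−8)(5−6) = 1·(−2)·(−3)·(−1) = −6 ≡ 5, so v_2 = 5^{−1} = 9 (mod 11).
  i = 3 (α = 7): (7−4)(7−5)(7−8)(7−6) = 3·2·(−1)·1 = −6 ≡ 5, so v_3 = 5^{−1} = 9 (mod 11).
  i = 4 (α = 8): (8−4)(8−5)(8−7)(8−6) = 4·3·1·2 = 24 ≡ 2, so v_4 = 2^{−1} = 6 (mod 11).
  i = 5 (α = 6): (6−4)(6−5)(6−7)(6−8) = 2·1·(−1)·(−2) = 4 ≡ 4, so v_5 = 4^{−1} = 3 (mod 11).
  v = [6, 9, 9, 6, 3].
Step 2: syndromes of r = [3, 10, 2, 0, 6] (all sums mod 11).
  S_0 = Σ v_i r_i = 6·3 + 9·10 + 9·2 + 6·0 + 3·6 = 144 ≡ 1.
  S_1 = Σ v_i α_i r_i = 6·4·3 + 9·5·10 + 9·7·2 + 6·8·0 + 3·6·6 = 756 ≡ 8.
  α_i^2 mod 11 = [5, 3, 5, 9, 3].
  S_2 = Σ v_i α_i^2 r_i = 6·5·3 + 9·3·10 + 9·5·2 + 6·9·0 + 3·3·6 = 504 ≡ 9.
  S = (1, 8, 9) ≠ 0, so r is not a codeword (an error is present).
Step 3: locate the error. For a single error e at position i, S_ℓ = v_i·e·α_i^ℓ, so α_err = S_1/S_0.
  S_0^{−1} = 1^{−1} = 1 (mod 11), so α_err = 8·1 = 8 ≡ 8 = α_4. Error position i = 4.
  Consistency check: S_2/S_1 = 9·7 = 63 ≡ 8 = α_err ✓ (single-error assumption holds).
Step 4: error magnitude e = S_0/v_4 = S_0·∏_{j≠4}(α_4 − α_j) = 1·2 = 2 ≡ 2 (mod 11).
Step 5: correct position 4: c_4 = r_4 − e = 0 − 2 ≡ 9 (mod 11). Hence c = [3, 10, 2, 9, 6].
  Check: interpolating c through the α_i gives m(x) = 8 + 7·x (degree < 2) with m(α_i) = c_i for every i, so c is indeed a codeword.


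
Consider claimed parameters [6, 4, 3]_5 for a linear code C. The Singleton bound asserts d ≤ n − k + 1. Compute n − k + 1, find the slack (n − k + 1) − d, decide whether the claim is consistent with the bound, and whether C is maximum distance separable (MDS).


Singleton RHS = n − k + 1 = 3, slack = 0, bound satisfied, MDS.

Singleton bound: d ≤ n − k + 1.
Here n = 6, k = 4, so n − k + 1 = 3.
Given d = 3, check d ≤ 3: YES.
Slack = (n − k + 1) − d = 0.
The code is MDS (slack = 0).
Description: the claimed parameters are [6, 4, 3]_5; such a code would be MDS (meets Singleton bound).


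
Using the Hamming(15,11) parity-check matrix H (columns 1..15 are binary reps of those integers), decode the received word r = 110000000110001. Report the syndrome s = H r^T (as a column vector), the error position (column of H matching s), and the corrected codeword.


s = (1, 1, 0, 1)^T, error position = 13, corrected codeword c = 110000000110101

Compute s = H r^T mod 2 one row at a time:
  s_1 = 0 + 0 + 1 + 1 + 0 + 0 + 0 + 1 = 3 ≡ 1 (mod 2).
  s_2 = 0 + 0 + 0 + 0 + 0 + 0 + 0 + 1 = 1 ≡ 1 (mod 2).
  s_3 = 1 + 0 + 0 + 0 + 1 + 1 + 0 + 1 = 4 ≡ 0 (mod 2).
  s_4 = 1 + 0 + 0 + 0 + 0 + 1 + 0 + 1 = 3 ≡ 1 (mod 2).
s = (1, 1, 0, 1)^T — this equals column 13 of H (binary 1101), so error is at position 13.
Correct: flip bit 13 of r = 110000000110001 to get c = 110000000110101.


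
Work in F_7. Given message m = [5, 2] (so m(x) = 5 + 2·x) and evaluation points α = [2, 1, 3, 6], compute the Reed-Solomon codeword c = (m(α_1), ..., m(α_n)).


c = [2, 0, 4, 3]

Message polynomial: m(x) = 5 + 2·x (mod 7).
For each evaluation point α_i, compute m(α_i) mod 7:
  α_1 = 2: Horner steps 2 → 2, so m(2) = 2.
  α_2 = 1: Horner steps 2 → 0, so m(1) = 0.
  α_3 = 3: Horner steps 2 → 4, so m(3) = 4.
  α_4 = 6: Horner steps 2 → 3, so m(6) = 3.
Codeword c = [2, 0, 4, 3] ∈ F_7^4.


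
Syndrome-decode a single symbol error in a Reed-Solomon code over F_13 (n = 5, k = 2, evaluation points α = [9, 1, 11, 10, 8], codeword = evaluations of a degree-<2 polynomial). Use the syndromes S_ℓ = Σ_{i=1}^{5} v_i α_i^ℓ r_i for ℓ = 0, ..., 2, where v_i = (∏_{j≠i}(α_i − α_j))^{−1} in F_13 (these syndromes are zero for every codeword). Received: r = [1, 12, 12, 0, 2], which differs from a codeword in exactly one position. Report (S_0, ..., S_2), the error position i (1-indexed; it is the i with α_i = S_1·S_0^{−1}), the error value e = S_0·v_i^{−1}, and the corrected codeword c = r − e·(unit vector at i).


S = (9, 9, 9), error at position 2, error magnitude e = 3, c = [1, 9, 12, 0, 2].

Step 1: column multipliers v_i = (∏_{j≠i}(α_i − α_j))^{−1} mod 13.
  i = 1 (α = 9): (9−1)(9−11)(9−10)(9−8) = 8·(−2)·(−1)·1 = 16 ≡ 3, so v_1 = 3^{−1} = 9 (mod 13).
  i = 2 (α = 1): (1−9)(1−11)(1−10)(1−8) = (−8)·(−10)·(−9)·(−7) = 5040 ≡ 9, so v_2 = 9^{−1} = 3 (mod 13).
  i = 3 (α = 11): (11−9)(11−1)(11−10)(11−8) = 2·10·1·3 = 60 ≡ 8, so v_3 = 8^{−1} = 5 (mod 13).
  i = 4 (α = 10): (10−9)(10−1)(10−11)(10−8) = 1·9·(−1)·2 = −18 ≡ 8, so v_4 = 8^{−1} = 5 (mod 13).
  i = 5 (α = 8): (8−9)(8−1)(8−11)(8−10) = (−1)·7·(−3)·(−2) = −42 ≡ 10, so v_5 = 10^{−1} = 4 (mod 13).
  v = [9, 3, 5, 5, 4].
Step 2: syndromes of r = [1, 12, 12, 0, 2] (all sums mod 13).
  S_0 = Σ v_i r_i = 9·1 + 3·12 + 5·12 + 5·0 + 4·2 = 113 ≡ 9.
  S_1 = Σ v_i α_i r_i = 9·9·1 + 3·1·12 + 5·11·12 + 5·10·0 + 4·8·2 = 841 ≡ 9.
  α_i^2 mod 13 = [3, 1, 4, 9, 12].
  S_2 = Σ v_i α_i^2 r_i = 9·3·1 + 3·1·12 + 5·4·12 + 5·9·0 + 4·12·2 = 399 ≡ 9.
  S = (9, 9, 9) ≠ 0, so r is not a codeword (an error is present).
Step 3: locate the error. For a single error e at position i, S_ℓ = v_i·e·α_i^ℓ, so α_err = S_1/S_0.
  S_0^{−1} = 9^{−1} = 3 (mod 13), so α_err = 9·3 = 27 ≡ 1 = α_2. Error position i = 2.
  Consistency check: S_2/S_1 = 9·3 = 27 ≡ 1 = α_err ✓ (single-error assumption holds).
Step 4: error magnitude e = S_0/v_2 = S_0·∏_{j≠2}(α_2 − α_j) = 9·9 = 81 ≡ 3 (mod 13).
Step 5: correct position 2: c_2 = r_2 − e = 12 − 3 ≡ 9 (mod 13). Hence c = [1, 9, 12, 0, 2].
  Check: interpolating c through the α_i gives m(x) = 10 + 12·x (degree < 2) with m(α_i) = c_i for every i, so c is indeed a codeword.


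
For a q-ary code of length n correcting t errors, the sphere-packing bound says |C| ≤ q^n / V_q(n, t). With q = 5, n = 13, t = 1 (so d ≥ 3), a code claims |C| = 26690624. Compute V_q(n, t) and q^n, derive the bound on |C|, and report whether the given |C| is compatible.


V_q(n, t) = 53, q^n = 1220703125, Hamming bound = 23032134, |C| = 26690624 > bound (violated).

Step 1: Compute V_q(n, t) = Σ_{j=0}^1 C(n, j) (q−1)^j.
  j = 0: C(13,0)·(4)^0 = 1·1 = 1.
  j = 1: C(13,1)·(4)^1 = 13·4 = 52.
  V_q(n, t) = 1 + 52 = 53.
Step 2: q^n = 5^13 = 1220703125.
Step 3: Hamming bound ⌊q^n / V_q(n,t)⌋ = ⌊1220703125/53⌋ = 23032134.
Step 4: Compare |C| = 26690624 to 23032134: violated.
The claimed |C| lies above the Hamming bound, so no 5-ary code of length 13 with d ≥ 3 can have 26690624 codewords.


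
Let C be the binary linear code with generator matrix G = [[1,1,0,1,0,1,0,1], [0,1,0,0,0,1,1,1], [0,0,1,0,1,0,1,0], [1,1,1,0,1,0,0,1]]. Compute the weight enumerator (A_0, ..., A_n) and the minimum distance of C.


Weight distribution: A_0 = 1, A_2 = 1, A_3 = 4, A_4 = 4, A_5 = 4, A_6 = 1, A_8 = 1. Minimum distance d = 2.

Enumerate all 2^4 = 16 messages m ∈ F_2^4.
For each, compute codeword c = mG in F_2^8, then tally its weight.
  m = 0000 → c = 00000000, weight = 0.
  m = 1000 → c = 11010101, weight = 5.
  m = 0100 → c = 01000111, weight = 4.
  m = 1100 → c = 10010010, weight = 3.
  m = 0010 → c = 00101010, weight = 3.
  m = 1010 → c = 11111111, weight = 8.
  m = 0110 → c = 01101101, weight = 5.
  m = 1110 → c = 10111000, weight = 4.
  m = 0001 → c = 11101001, weight = 5.
  m = 1001 → c = 00111100, weight = 4.
  m = 0101 → c = 10101110, weight = 5.
  m = 1101 → c = 01111011, weight = 6.
  m = 0011 → c = 11000011, weight = 4.
  m = 1011 → c = 00010110, weight = 3.
  m = 0111 → c = 10000100, weight = 2.
  m = 1111 → c = 01010001, weight = 3.
Tally weights:
  weight 0: 1 codewords.
  weight 2: 1 codewords.
  weight 3: 4 codewords.
  weight 4: 4 codewords.
  weight 5: 4 codewords.
  weight 6: 1 codewords.
  weight 8: 1 codewords.
Minimum distance d = smallest w > 0 with A_w > 0 = 2.
Sanity: Σ A_w = 16 = 2^4 = 16 ✓.


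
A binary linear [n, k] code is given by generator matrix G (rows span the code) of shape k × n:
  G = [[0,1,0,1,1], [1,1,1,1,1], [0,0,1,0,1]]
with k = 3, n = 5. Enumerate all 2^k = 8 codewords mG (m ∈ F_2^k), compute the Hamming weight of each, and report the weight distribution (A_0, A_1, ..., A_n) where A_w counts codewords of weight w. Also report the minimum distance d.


Weight distribution: A_0 = 1, A_2 = 3, A_3 = 3, A_5 = 1. Minimum distance d = 2.

Enumerate all 2^3 = 8 messages m ∈ F_2^3.
For each, compute codeword c = mG in F_2^5, then tally its weight.
  m = 000 → c = 00000, weight = 0.
  m = 100 → c = 01011, weight = 3.
  m = 010 → c = 11111, weight = 5.
  m = 110 → c = 10100, weight = 2.
  m = 001 → c = 00101, weight = 2.
  m = 101 → c = 01110, weight = 3.
  m = 011 → c = 11010, weight = 3.
  m = 111 → c = 10001, weight = 2.
Tally weights:
  weight 0: 1 codewords.
  weight 2: 3 codewords.
  weight 3: 3 codewords.
  weight 5: 1 codewords.
Minimum distance d = smallest w > 0 with A_w > 0 = 2.
Sanity: Σ A_w = 8 = 2^3 = 8 ✓.


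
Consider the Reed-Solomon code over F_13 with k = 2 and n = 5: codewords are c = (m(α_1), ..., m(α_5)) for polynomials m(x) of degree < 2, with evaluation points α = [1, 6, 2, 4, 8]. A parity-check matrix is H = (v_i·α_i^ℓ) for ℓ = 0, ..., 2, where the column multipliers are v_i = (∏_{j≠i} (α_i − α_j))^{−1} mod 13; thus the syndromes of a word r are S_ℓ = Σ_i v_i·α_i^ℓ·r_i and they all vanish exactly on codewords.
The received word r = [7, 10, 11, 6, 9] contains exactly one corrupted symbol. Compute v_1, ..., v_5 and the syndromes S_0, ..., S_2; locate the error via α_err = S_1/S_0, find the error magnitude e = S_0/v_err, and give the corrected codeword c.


S = (2, 12, 7), error at position 2, error magnitude e = 9, c = [7, 1, 11, 6, 9].

Step 1: column multipliers v_i = (∏_{j≠i}(α_i − α_j))^{−1} mod 13.
  i = 1 (α = 1): (1−6)(1−2)(1−4)(1−8) = (−5)·(−1)·(−3)·(−7) = 105 ≡ 1, so v_1 = 1^{−1} = 1 (mod 13).
  i = 2 (α = 6): (6−1)(6−2)(6−4)(6−8) = 5·4·2·(−2) = −80 ≡ 11, so v_2 = 11^{−1} = 6 (mod 13).
  i = 3 (α = 2): (2−1)(2−6)(2−4)(2−8) = 1·(−4)·(−2)·(−6) = −48 ≡ 4, so v_3 = 4^{−1} = 10 (mod 13).
  i = 4 (α = 4): (4−1)(4−6)(4−2)(4−8) = 3·(−2)·2·(−4) = 48 ≡ 9, so v_4 = 9^{−1} = 3 (mod 13).
  i = 5 (α = 8): (8−1)(8−6)(8−2)(8−4) = 7·2·6·4 = 336 ≡ 11, so v_5 = 11^{−1} = 6 (mod 13).
  v = [1, 6, 10, 3, 6].
Step 2: syndromes of r = [7, 10, 11, 6, 9] (all sums mod 13).
  S_0 = Σ v_i r_i = 1·7 + 6·10 + 10·11 + 3·6 + 6·9 = 249 ≡ 2.
  S_1 = Σ v_i α_i r_i = 1·1·7 + 6·6·10 + 10·2·11 + 3·4·6 + 6·8·9 = 1091 ≡ 12.
  α_i^2 mod 13 = [1, 10, 4, 3, 12].
  S_2 = Σ v_i α_i^2 r_i = 1·1·7 + 6·10·10 + 10·4·11 + 3·3·6 + 6·12·9 = 1749 ≡ 7.
  S = (2, 12, 7) ≠ 0, so r is not a codeword (an error is present).
Step 3: locate the error. For a single error e at position i, S_ℓ = v_i·e·α_i^ℓ, so α_err = S_1/S_0.
  S_0^{−1} = 2^{−1} = 7 (mod 13), so α_err = 12·7 = 84 ≡ 6 = α_2. Error position i = 2.
  Consistency check: S_2/S_1 = 7·12 = 84 ≡ 6 = α_err ✓ (single-error assumption holds).
Step 4: error magnitude e = S_0/v_2 = S_0·∏_{j≠2}(α_2 − α_j) = 2·11 = 22 ≡ 9 (mod 13).
Step 5: correct position 2: c_2 = r_2 − e = 10 − 9 ≡ 1 (mod 13). Hence c = [7, 1, 11, 6, 9].
  Check: interpolating c through the α_i gives m(x) = 3 + 4·x (degree < 2) with m(α_i) = c_i for every i, so c is indeed a codeword.


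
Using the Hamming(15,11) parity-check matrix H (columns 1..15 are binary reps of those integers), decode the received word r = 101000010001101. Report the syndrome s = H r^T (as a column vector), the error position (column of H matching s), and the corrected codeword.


s = (0, 1, 0, 0)^T, error position = 4, corrected codeword c = 101100010001101

Compute s = H r^T mod 2 one row at a time:
  s_1 = 1 + 0 + 0 + 0 + 1 + 1 + 0 + 1 = 4 ≡ 0 (mod 2).
  s_2 = 0 + 0 + 0 + 0 + 1 + 1 + 0 + 1 = 3 ≡ 1 (mod 2).
  s_3 = 0 + 1 + 0 + 0 + 0 + 0 + 0 + 1 = 2 ≡ 0 (mod 2).
  s_4 = 1 + 1 + 0 + 0 + 0 + 0 + 1 + 1 = 4 ≡ 0 (mod 2).
s = (0, 1, 0, 0)^T — this equals column 4 of H (binary 0100), so error is at position 4.
Correct: flip bit 4 of r = 101000010001101 to get c = 101100010001101.


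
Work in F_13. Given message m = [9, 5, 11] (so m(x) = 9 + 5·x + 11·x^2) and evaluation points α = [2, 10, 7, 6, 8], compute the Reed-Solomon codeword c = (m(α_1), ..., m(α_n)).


c = [11, 2, 11, 6, 12]

Message polynomial: m(x) = 9 + 5·x + 11·x^2 (mod 13).
For each evaluation point α_i, compute m(α_i) mod 13:
  α_1 = 2: Horner steps 11 → 1 → 11, so m(2) = 11.
  α_2 = 10: Horner steps 11 → 11 → 2, so m(10) = 2.
  α_3 = 7: Horner steps 11 → 4 → 11, so m(7) = 11.
  α_4 = 6: Horner steps 11 → 6 → 6, so m(6) = 6.
  α_5 = 8: Horner steps 11 → 2 → 12, so m(8) = 12.
Codeword c = [11, 2, 11, 6, 12] ∈ F_13^5.


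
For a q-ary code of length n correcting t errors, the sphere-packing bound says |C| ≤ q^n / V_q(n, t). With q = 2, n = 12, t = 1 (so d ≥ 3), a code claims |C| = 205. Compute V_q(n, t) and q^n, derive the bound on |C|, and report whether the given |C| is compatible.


V_q(n, t) = 13, q^n = 4096, Hamming bound = 315, |C| = 205 ≤ bound (satisfied).

Step 1: Compute V_q(n, t) = Σ_{j=0}^1 C(n, j) (q−1)^j.
  j = 0: C(12,0)·(1)^0 = 1·1 = 1.
  j = 1: C(12,1)·(1)^1 = 12·1 = 12.
  V_q(n, t) = 1 + 12 = 13.
Step 2: q^n = 2^12 = 4096.
Step 3: Hamming bound ⌊q^n / V_q(n,t)⌋ = ⌊4096/13⌋ = 315.
Step 4: Compare |C| = 205 to 315: satisfied.
The claimed |C| lies below the Hamming bound.


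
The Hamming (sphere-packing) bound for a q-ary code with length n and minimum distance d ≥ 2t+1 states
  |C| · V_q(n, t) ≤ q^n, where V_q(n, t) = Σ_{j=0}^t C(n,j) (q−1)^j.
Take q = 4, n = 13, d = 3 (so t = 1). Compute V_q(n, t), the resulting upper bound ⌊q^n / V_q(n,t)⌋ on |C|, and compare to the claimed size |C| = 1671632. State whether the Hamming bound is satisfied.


V_q(n, t) = 40, q^n = 67108864, Hamming bound = 1677721, |C| = 1671632 ≤ bound (satisfied).

Step 1: Compute V_q(n, t) = Σ_{j=0}^1 C(n, j) (q−1)^j.
  j = 0: C(13,0)·(3)^0 = 1·1 = 1.
  j = 1: C(13,1)·(3)^1 = 13·3 = 39.
  V_q(n, t) = 1 + 39 = 40.
Step 2: q^n = 4^13 = 67108864.
Step 3: Hamming bound ⌊q^n / V_q(n,t)⌋ = ⌊67108864/40⌋ = 1677721.
Step 4: Compare |C| = 1671632 to 1677721: satisfied.
The claimed |C| lies below the Hamming bound.


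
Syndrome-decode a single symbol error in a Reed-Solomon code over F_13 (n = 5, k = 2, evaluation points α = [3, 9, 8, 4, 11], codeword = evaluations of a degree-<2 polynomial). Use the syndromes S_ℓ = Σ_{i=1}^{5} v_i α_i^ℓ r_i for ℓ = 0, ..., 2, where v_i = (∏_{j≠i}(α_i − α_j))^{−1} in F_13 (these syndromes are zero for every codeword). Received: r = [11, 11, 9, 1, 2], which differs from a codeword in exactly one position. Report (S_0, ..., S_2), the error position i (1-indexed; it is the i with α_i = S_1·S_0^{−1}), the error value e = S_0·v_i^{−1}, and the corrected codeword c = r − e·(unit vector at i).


S = (2, 6, 5), error at position 1, error magnitude e = 12, c = [12, 11, 9, 1, 2].

Step 1: column multipliers v_i = (∏_{j≠i}(α_i − α_j))^{−1} mod 13.
  i = 1 (α = 3): (3−9)(3−8)(3−4)(3−11) = (−6)·(−5)·(−1)·(−8) = 240 ≡ 6, so v_1 = 6^{−1} = 11 (mod 13).
  i = 2 (α = 9): (9−3)(9−8)(9−4)(9−11) = 6·1·5·(−2) = −60 ≡ 5, so v_2 = 5^{−1} = 8 (mod 13).
  i = 3 (α = 8): (8−3)(8−9)(8−4)(8−11) = 5·(−1)·4·(−3) = 60 ≡ 8, so v_3 = 8^{−1} = 5 (mod 13).
  i = 4 (α = 4): (4−3)(4−9)(4−8)(4−11) = 1·(−5)·(−4)·(−7) = −140 ≡ 3, so v_4 = 3^{−1} = 9 (mod 13).
  i = 5 (α = 11): (11−3)(11−9)(11−8)(11−4) = 8·2·3·7 = 336 ≡ 11, so v_5 = 11^{−1} = 6 (mod 13).
  v = [11, 8, 5, 9, 6].
Step 2: syndromes of r = [11, 11, 9, 1, 2] (all sums mod 13).
  S_0 = Σ v_i r_i = 11·11 + 8·11 + 5·9 + 9·1 + 6·2 = 275 ≡ 2.
  S_1 = Σ v_i α_i r_i = 11·3·11 + 8·9·11 + 5·8·9 + 9·4·1 + 6·11·2 = 1683 ≡ 6.
  α_i^2 mod 13 = [9, 3, 12, 3, 4].
  S_2 = Σ v_i α_i^2 r_i = 11·9·11 + 8·3·11 + 5·12·9 + 9·3·1 + 6·4·2 = 1968 ≡ 5.
  S = (2, 6, 5) ≠ 0, so r is not a codeword (an error is present).
Step 3: locate the error. For a single error e at position i, S_ℓ = v_i·e·α_i^ℓ, so α_err = S_1/S_0.
  S_0^{−1} = 2^{−1} = 7 (mod 13), so α_err = 6·7 = 42 ≡ 3 = α_1. Error position i = 1.
  Consistency check: S_2/S_1 = 5·11 = 55 ≡ 3 = α_err ✓ (single-error assumption holds).
Step 4: error magnitude e = S_0/v_1 = S_0·∏_{j≠1}(α_1 − α_j) = 2·6 = 12 ≡ 12 (mod 13).
Step 5: correct position 1: c_1 = r_1 − e = 11 − 12 ≡ 12 (mod 13). Hence c = [12, 11, 9, 1, 2].
  Check: interpolating c through the α_i gives m(x) = 6 + 2·x (degree < 2) with m(α_i) = c_i for every i, so c is indeed a codeword.


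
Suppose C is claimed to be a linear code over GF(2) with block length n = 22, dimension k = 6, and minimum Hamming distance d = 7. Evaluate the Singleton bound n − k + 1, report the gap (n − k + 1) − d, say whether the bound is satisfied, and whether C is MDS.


Singleton RHS = n − k + 1 = 17, slack = 10, bound satisfied, not MDS.

Singleton bound: d ≤ n − k + 1.
Here n = 22, k = 6, so n − k + 1 = 17.
Given d = 7, check d ≤ 17: YES.
Slack = (n − k + 1) − d = 10.
The code is NOT MDS (slack = 10 > 0).
Description: the claimed parameters are [22, 6, 7]_2; such a code would be non-MDS.


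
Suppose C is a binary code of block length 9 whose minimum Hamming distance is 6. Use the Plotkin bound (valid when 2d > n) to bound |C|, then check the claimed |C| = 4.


Plotkin bound M ≤ 4; given |C| = 4 ≤ bound (satisfied).

Check applicability: 2d = 12, n = 9.
2d − n = 3 > 0, so Plotkin applies.
Compute d/(2d−n) = 6/3 ≈ 2.0000.
⌊d/(2d−n)⌋ = 2.
Plotkin bound: M ≤ 2·2 = 4.
Given |C| = 4, check: satisfied.
This |C| is at the Plotkin bound.


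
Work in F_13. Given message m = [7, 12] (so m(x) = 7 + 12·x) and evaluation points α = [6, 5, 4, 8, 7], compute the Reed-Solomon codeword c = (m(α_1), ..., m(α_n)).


c = [1, 2, 3, 12, 0]

Message polynomial: m(x) = 7 + 12·x (mod 13).
For each evaluation point α_i, compute m(α_i) mod 13:
  α_1 = 6: Horner steps 12 → 1, so m(6) = 1.
  α_2 = 5: Horner steps 12 → 2, so m(5) = 2.
  α_3 = 4: Horner steps 12 → 3, so m(4) = 3.
  α_4 = 8: Horner steps 12 → 12, so m(8) = 12.
  α_5 = 7: Horner steps 12 → 0, so m(7) = 0.
Codeword c = [1, 2, 3, 12, 0] ∈ F_13^5.


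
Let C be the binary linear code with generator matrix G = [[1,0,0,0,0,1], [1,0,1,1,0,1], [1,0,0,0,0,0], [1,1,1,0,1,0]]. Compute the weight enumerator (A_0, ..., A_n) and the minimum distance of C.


Weight distribution: A_0 = 1, A_1 = 2, A_2 = 2, A_3 = 4, A_4 = 5, A_5 = 2. Minimum distance d = 1.

Enumerate all 2^4 = 16 messages m ∈ F_2^4.
For each, compute codeword c = mG in F_2^6, then tally its weight.
  m = 0000 → c = 000000, weight = 0.
  m = 1000 → c = 100001, weight = 2.
  m = 0100 → c = 101101, weight = 4.
  m = 1100 → c = 001100, weight = 2.
  m = 0010 → c = 100000, weight = 1.
  m = 1010 → c = 000001, weight = 1.
  m = 0110 → c = 001101, weight = 3.
  m = 1110 → c = 101100, weight = 3.
  m = 0001 → c = 111010, weight = 4.
  m = 1001 → c = 011011, weight = 4.
  m = 0101 → c = 010111, weight = 4.
  m = 1101 → c = 110110, weight = 4.
  m = 0011 → c = 011010, weight = 3.
  m = 1011 → c = 111011, weight = 5.
  m = 0111 → c = 110111, weight = 5.
  m = 1111 → c = 010110, weight = 3.
Tally weights:
  weight 0: 1 codewords.
  weight 1: 2 codewords.
  weight 2: 2 codewords.
  weight 3: 4 codewords.
  weight 4: 5 codewords.
  weight 5: 2 codewords.
Minimum distance d = smallest w > 0 with A_w > 0 = 1.
Sanity: Σ A_w = 16 = 2^4 = 16 ✓.


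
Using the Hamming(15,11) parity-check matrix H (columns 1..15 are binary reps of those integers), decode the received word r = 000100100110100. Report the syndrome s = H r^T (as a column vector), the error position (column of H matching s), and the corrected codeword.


s = (1, 1, 1, 1)^T, error position = 15, corrected codeword c = 000100100110101

Compute s = H r^T mod 2 one row at a time:
  s_1 = 0 + 0 + 1 + 1 + 0 + 1 + 0 + 0 = 3 ≡ 1 (mod 2).
  s_2 = 1 + 0 + 0 + 1 + 0 + 1 + 0 + 0 = 3 ≡ 1 (mod 2).
  s_3 = 0 + 0 + 0 + 1 + 1 + 1 + 0 + 0 = 3 ≡ 1 (mod 2).
  s_4 = 0 + 0 + 0 + 1 + 0 + 1 + 1 + 0 = 3 ≡ 1 (mod 2).
s = (1, 1, 1, 1)^T — this equals column 15 of H (binary 1111), so error is at position 15.
Correct: flip bit 15 of r = 000100100110100 to get c = 000100100110101.


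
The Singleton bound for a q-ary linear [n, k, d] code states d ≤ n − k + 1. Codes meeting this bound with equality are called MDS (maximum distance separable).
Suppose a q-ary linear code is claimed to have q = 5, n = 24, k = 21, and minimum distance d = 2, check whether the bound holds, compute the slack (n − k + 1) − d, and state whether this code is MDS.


Singleton RHS = n − k + 1 = 4, slack = 2, bound satisfied, not MDS.

Singleton bound: d ≤ n − k + 1.
Here n = 24, k = 21, so n − k + 1 = 4.
Given d = 2, check d ≤ 4: YES.
Slack = (n − k + 1) − d = 2.
The code is NOT MDS (slack = 2 > 0).
Description: the claimed parameters are [24, 21, 2]_5; such a code would be non-MDS.


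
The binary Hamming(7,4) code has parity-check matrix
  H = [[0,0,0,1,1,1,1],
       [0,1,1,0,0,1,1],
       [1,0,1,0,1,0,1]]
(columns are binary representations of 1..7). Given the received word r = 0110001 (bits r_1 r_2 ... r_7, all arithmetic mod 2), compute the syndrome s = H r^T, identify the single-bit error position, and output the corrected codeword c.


s = (1, 1, 0)^T, error position = 6, corrected codeword c = 0110011

Compute s = H r^T mod 2 one row at a time:
  s_1 = 0 + 0 + 0 + 1 = 1 ≡ 1 (mod 2).
  s_2 = 1 + 1 + 0 + 1 = 3 ≡ 1 (mod 2).
  s_3 = 0 + 1 + 0 + 1 = 2 ≡ 0 (mod 2).
s = (1, 1, 0)^T — this equals column 6 of H (binary 110), so error is at position 6.
Correct: flip bit 6 of r = 0110001 to get c = 0110011.


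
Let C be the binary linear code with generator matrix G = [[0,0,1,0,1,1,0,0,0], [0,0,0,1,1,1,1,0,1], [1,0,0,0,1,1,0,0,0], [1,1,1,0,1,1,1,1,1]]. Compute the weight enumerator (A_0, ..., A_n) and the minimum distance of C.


Weight distribution: A_0 = 1, A_2 = 1, A_3 = 3, A_4 = 2, A_5 = 4, A_6 = 3, A_7 = 1, A_8 = 1. Minimum distance d = 2.

Enumerate all 2^4 = 16 messages m ∈ F_2^4.
For each, compute codeword c = mG in F_2^9, then tally its weight.
  m = 0000 → c = 000000000, weight = 0.
  m = 1000 → c = 001011000, weight = 3.
  m = 0100 → c = 000111101, weight = 5.
  m = 1100 → c = 001100101, weight = 4.
  m = 0010 → c = 100011000, weight = 3.
  m = 1010 → c = 101000000, weight = 2.
  m = 0110 → c = 100100101, weight = 4.
  m = 1110 → c = 101111101, weight = 7.
  m = 0001 → c = 111011111, weight = 8.
  m = 1001 → c = 110000111, weight = 5.
  m = 0101 → c = 111100010, weight = 5.
  m = 1101 → c = 110111010, weight = 6.
  m = 0011 → c = 011000111, weight = 5.
  m = 1011 → c = 010011111, weight = 6.
  m = 0111 → c = 011111010, weight = 6.
  m = 1111 → c = 010100010, weight = 3.
Tally weights:
  weight 0: 1 codewords.
  weight 2: 1 codewords.
  weight 3: 3 codewords.
  weight 4: 2 codewords.
  weight 5: 4 codewords.
  weight 6: 3 codewords.
  weight 7: 1 codewords.
  weight 8: 1 codewords.
Minimum distance d = smallest w > 0 with A_w > 0 = 2.
Sanity: Σ A_w = 16 = 2^4 = 16 ✓.


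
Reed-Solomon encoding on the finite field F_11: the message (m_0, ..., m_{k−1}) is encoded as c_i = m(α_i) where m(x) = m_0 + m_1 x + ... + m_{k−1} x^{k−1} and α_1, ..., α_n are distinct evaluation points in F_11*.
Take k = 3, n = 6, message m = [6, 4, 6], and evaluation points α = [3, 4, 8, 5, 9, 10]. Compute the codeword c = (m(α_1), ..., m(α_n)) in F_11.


c = [6, 8, 4, 0, 0, 8]

Message polynomial: m(x) = 6 + 4·x + 6·x^2 (mod 11).
For each evaluation point α_i, compute m(α_i) mod 11:
  α_1 = 3: Horner steps 6 → 0 → 6, so m(3) = 6.
  α_2 = 4: Horner steps 6 → 6 → 8, so m(4) = 8.
  α_3 = 8: Horner steps 6 → 8 → 4, so m(8) = 4.
  α_4 = 5: Horner steps 6 → 1 → 0, so m(5) = 0.
  α_5 = 9: Horner steps 6 → 3 → 0, so m(9) = 0.
  α_6 = 10: Horner steps 6 → 9 → 8, so m(10) = 8.
Codeword c = [6, 8, 4, 0, 0, 8] ∈ F_11^6.


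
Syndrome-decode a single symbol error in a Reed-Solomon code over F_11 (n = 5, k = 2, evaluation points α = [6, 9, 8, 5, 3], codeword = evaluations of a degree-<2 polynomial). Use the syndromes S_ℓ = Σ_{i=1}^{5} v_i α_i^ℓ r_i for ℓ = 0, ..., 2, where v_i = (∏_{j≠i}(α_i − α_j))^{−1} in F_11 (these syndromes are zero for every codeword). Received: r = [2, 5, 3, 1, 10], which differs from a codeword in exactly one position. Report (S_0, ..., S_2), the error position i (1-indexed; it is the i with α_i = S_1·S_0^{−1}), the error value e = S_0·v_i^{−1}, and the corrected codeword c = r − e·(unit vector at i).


S = (7, 1, 8), error at position 3, error magnitude e = 10, c = [2, 5, 4, 1, 10].

Step 1: column multipliers v_i = (∏_{j≠i}(α_i − α_j))^{−1} mod 11.
  i = 1 (α = 6): (6−9)(6−8)(6−5)(6−3) = (−3)·(−2)·1·3 = 18 ≡ 7, so v_1 = 7^{−1} = 8 (mod 11).
  i = 2 (α = 9): (9−6)(9−8)(9−5)(9−3) = 3·1·4·6 = 72 ≡ 6, so v_2 = 6^{−1} = 2 (mod 11).
  i = 3 (α = 8): (8−6)(8−9)(8−5)(8−3) = 2·(−1)·3·5 = −30 ≡ 3, so v_3 = 3^{−1} = 4 (mod 11).
  i = 4 (α = 5): (5−6)(5−9)(5−8)(5−3) = (−1)·(−4)·(−3)·2 = −24 ≡ 9, so v_4 = 9^{−1} = 5 (mod 11).
  i = 5 (α = 3): (3−6)(3−9)(3−8)(3−5) = (−3)·(−6)·(−5)·(−2) = 180 ≡ 4, so v_5 = 4^{−1} = 3 (mod 11).
  v = [8, 2, 4, 5, 3].
Step 2: syndromes of r = [2, 5, 3, 1, 10] (all sums mod 11).
  S_0 = Σ v_i r_i = 8·2 + 2·5 + 4·3 + 5·1 + 3·10 = 73 ≡ 7.
  S_1 = Σ v_i α_i r_i = 8·6·2 + 2·9·5 + 4·8·3 + 5·5·1 + 3·3·10 = 397 ≡ 1.
  α_i^2 mod 11 = [3, 4, 9, 3, 9].
  S_2 = Σ v_i α_i^2 r_i = 8·3·2 + 2·4·5 + 4·9·3 + 5·3·1 + 3·9·10 = 481 ≡ 8.
  S = (7, 1, 8) ≠ 0, so r is not a codeword (an error is present).
Step 3: locate the error. For a single error e at position i, S_ℓ = v_i·e·α_i^ℓ, so α_err = S_1/S_0.
  S_0^{−1} = 7^{−1} = 8 (mod 11), so α_err = 1·8 = 8 ≡ 8 = α_3. Error position i = 3.
  Consistency check: S_2/S_1 = 8·1 = 8 ≡ 8 = α_err ✓ (single-error assumption holds).
Step 4: error magnitude e = S_0/v_3 = S_0·∏_{j≠3}(α_3 − α_j) = 7·3 = 21 ≡ 10 (mod 11).
Step 5: correct position 3: c_3 = r_3 − e = 3 − 10 ≡ 4 (mod 11). Hence c = [2, 5, 4, 1, 10].
  Check: interpolating c through the α_i gives m(x) = 7 + 1·x (degree < 2) with m(α_i) = c_i for every i, so c is indeed a codeword.


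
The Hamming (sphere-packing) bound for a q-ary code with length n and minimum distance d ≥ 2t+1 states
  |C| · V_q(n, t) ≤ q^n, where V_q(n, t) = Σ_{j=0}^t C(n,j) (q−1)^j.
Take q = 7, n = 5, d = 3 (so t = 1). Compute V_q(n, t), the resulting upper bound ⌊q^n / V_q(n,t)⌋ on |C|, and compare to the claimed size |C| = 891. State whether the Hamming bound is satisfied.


V_q(n, t) = 31, q^n = 16807, Hamming bound = 542, |C| = 891 > bound (violated).

Step 1: Compute V_q(n, t) = Σ_{j=0}^1 C(n, j) (q−1)^j.
  j = 0: C(5,0)·(6)^0 = 1·1 = 1.
  j = 1: C(5,1)·(6)^1 = 5·6 = 30.
  V_q(n, t) = 1 + 30 = 31.
Step 2: q^n = 7^5 = 16807.
Step 3: Hamming bound ⌊q^n / V_q(n,t)⌋ = ⌊16807/31⌋ = 542.
Step 4: Compare |C| = 891 to 542: violated.
The claimed |C| lies above the Hamming bound, so no 7-ary code of length 5 with d ≥ 3 can have 891 codewords.


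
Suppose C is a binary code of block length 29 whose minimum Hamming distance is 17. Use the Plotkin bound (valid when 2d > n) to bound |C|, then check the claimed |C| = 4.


Plotkin bound M ≤ 6; given |C| = 4 ≤ bound (satisfied).

Check applicability: 2d = 34, n = 29.
2d − n = 5 > 0, so Plotkin applies.
Compute d/(2d−n) = 17/5 ≈ 3.4000.
⌊d/(2d−n)⌋ = 3.
Plotkin bound: M ≤ 2·3 = 6.
Given |C| = 4, check: satisfied.
This |C| is below the Plotkin bound.


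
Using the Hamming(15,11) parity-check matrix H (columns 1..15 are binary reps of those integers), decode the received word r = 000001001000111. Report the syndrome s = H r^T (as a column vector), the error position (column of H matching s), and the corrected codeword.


s = (0, 0, 1, 1)^T, error position = 3, corrected codeword c = 001001001000111

Compute s = H r^T mod 2 one row at a time:
  s_1 = 0 + 1 + 0 + 0 + 0 + 1 + 1 + 1 = 4 ≡ 0 (mod 2).
  s_2 = 0 + 0 + 1 + 0 + 0 + 1 + 1 + 1 = 4 ≡ 0 (mod 2).
  s_3 = 0 + 0 + 1 + 0 + 0 + 0 + 1 + 1 = 3 ≡ 1 (mod 2).
  s_4 = 0 + 0 + 0 + 0 + 1 + 0 + 1 + 1 = 3 ≡ 1 (mod 2).
s = (0, 0, 1, 1)^T — this equals column 3 of H (binary 0011), so error is at position 3.
Correct: flip bit 3 of r = 000001001000111 to get c = 001001001000111.


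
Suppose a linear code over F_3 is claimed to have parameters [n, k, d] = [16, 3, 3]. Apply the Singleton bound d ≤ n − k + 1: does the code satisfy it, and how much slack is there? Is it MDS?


Singleton RHS = n − k + 1 = 14, slack = 11, bound satisfied, not MDS.

Singleton bound: d ≤ n − k + 1.
Here n = 16, k = 3, so n − k + 1 = 14.
Given d = 3, check d ≤ 14: YES.
Slack = (n − k + 1) − d = 11.
The code is NOT MDS (slack = 11 > 0).
Description: the claimed parameters are [16, 3, 3]_3; such a code would be non-MDS.


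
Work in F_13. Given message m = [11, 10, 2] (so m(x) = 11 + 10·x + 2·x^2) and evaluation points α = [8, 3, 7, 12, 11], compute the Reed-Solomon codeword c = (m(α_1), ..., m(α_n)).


c = [11, 7, 10, 3, 12]

Message polynomial: m(x) = 11 + 10·x + 2·x^2 (mod 13).
For each evaluation point α_i, compute m(α_i) mod 13:
  α_1 = 8: Horner steps 2 → 0 → 11, so m(8) = 11.
  α_2 = 3: Horner steps 2 → 3 → 7, so m(3) = 7.
  α_3 = 7: Horner steps 2 → 11 → 10, so m(7) = 10.
  α_4 = 12: Horner steps 2 → 8 → 3, so m(12) = 3.
  α_5 = 11: Horner steps 2 → 6 → 12, so m(11) = 12.
Codeword c = [11, 7, 10, 3, 12] ∈ F_13^5.


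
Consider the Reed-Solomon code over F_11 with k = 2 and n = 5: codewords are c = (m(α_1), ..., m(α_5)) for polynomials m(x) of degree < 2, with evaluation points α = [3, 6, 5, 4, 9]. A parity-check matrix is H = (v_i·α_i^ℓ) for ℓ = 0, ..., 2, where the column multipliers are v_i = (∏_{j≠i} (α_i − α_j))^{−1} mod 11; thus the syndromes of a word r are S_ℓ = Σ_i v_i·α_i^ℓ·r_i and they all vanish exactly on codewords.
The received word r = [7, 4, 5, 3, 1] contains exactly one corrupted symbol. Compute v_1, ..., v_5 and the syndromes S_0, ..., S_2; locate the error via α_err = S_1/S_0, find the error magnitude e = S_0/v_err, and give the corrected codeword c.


S = (8, 10, 7), error at position 4, error magnitude e = 8, c = [7, 4, 5, 6, 1].

Step 1: column multipliers v_i = (∏_{j≠i}(α_i − α_j))^{−1} mod 11.
  i = 1 (α = 3): (3−6)(3−5)(3−4)(3−9) = (−3)·(−2)·(−1)·(−6) = 36 ≡ 3, so v_1 = 3^{−1} = 4 (mod 11).
  i = 2 (α = 6): (6−3)(6−5)(6−4)(6−9) = 3·1·2·(−3) = −18 ≡ 4, so v_2 = 4^{−1} = 3 (mod 11).
  i = 3 (α = 5): (5−3)(5−6)(5−4)(5−9) = 2·(−1)·1·(−4) = 8 ≡ 8, so v_3 = 8^{−1} = 7 (mod 11).
  i = 4 (α = 4): (4−3)(4−6)(4−5)(4−9) = 1·(−2)·(−1)·(−5) = −10 ≡ 1, so v_4 = 1^{−1} = 1 (mod 11).
  i = 5 (α = 9): (9−3)(9−6)(9−5)(9−4) = 6·3·4·5 = 360 ≡ 8, so v_5 = 8^{−1} = 7 (mod 11).
  v = [4, 3, 7, 1, 7].
Step 2: syndromes of r = [7, 4, 5, 3, 1] (all sums mod 11).
  S_0 = Σ v_i r_i = 4·7 + 3·4 + 7·5 + 1·3 + 7·1 = 85 ≡ 8.
  S_1 = Σ v_i α_i r_i = 4·3·7 + 3·6·4 + 7·5·5 + 1·4·3 + 7·9·1 = 406 ≡ 10.
  α_i^2 mod 11 = [9, 3, 3, 5, 4].
  S_2 = Σ v_i α_i^2 r_i = 4·9·7 + 3·3·4 + 7·3·5 + 1·5·3 + 7·4·1 = 436 ≡ 7.
  S = (8, 10, 7) ≠ 0, so r is not a codeword (an error is present).
Step 3: locate the error. For a single error e at position i, S_ℓ = v_i·e·α_i^ℓ, so α_err = S_1/S_0.
  S_0^{−1} = 8^{−1} = 7 (mod 11), so α_err = 10·7 = 70 ≡ 4 = α_4. Error position i = 4.
  Consistency check: S_2/S_1 = 7·10 = 70 ≡ 4 = α_err ✓ (single-error assumption holds).
Step 4: error magnitude e = S_0/v_4 = S_0·∏_{j≠4}(α_4 − α_j) = 8·1 = 8 ≡ 8 (mod 11).
Step 5: correct position 4: c_4 = r_4 − e = 3 − 8 ≡ 6 (mod 11). Hence c = [7, 4, 5, 6, 1].
  Check: interpolating c through the α_i gives m(x) = 10 + 10·x (degree < 2) with m(α_i) = c_i for every i, so c is indeed a codeword.


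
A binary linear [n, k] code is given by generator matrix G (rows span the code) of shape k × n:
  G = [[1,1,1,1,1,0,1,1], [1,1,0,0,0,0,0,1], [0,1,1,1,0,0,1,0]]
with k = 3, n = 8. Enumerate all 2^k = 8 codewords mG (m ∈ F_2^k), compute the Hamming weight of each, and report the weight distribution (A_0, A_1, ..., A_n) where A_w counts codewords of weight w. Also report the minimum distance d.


Weight distribution: A_0 = 1, A_2 = 1, A_3 = 2, A_4 = 2, A_5 = 1, A_7 = 1. Minimum distance d = 2.

Enumerate all 2^3 = 8 messages m ∈ F_2^3.
For each, compute codeword c = mG in F_2^8, then tally its weight.
  m = 000 → c = 00000000, weight = 0.
  m = 100 → c = 11111011, weight = 7.
  m = 010 → c = 11000001, weight = 3.
  m = 110 → c = 00111010, weight = 4.
  m = 001 → c = 01110010, weight = 4.
  m = 101 → c = 10001001, weight = 3.
  m = 011 → c = 10110011, weight = 5.
  m = 111 → c = 01001000, weight = 2.
Tally weights:
  weight 0: 1 codewords.
  weight 2: 1 codewords.
  weight 3: 2 codewords.
  weight 4: 2 codewords.
  weight 5: 1 codewords.
  weight 7: 1 codewords.
Minimum distance d = smallest w > 0 with A_w > 0 = 2.
Sanity: Σ A_w = 8 = 2^3 = 8 ✓.


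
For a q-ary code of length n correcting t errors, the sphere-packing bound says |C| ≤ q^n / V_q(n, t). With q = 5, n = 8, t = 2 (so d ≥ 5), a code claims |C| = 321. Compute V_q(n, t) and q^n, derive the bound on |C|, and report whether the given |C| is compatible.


V_q(n, t) = 481, q^n = 390625, Hamming bound = 812, |C| = 321 ≤ bound (satisfied).

Step 1: Compute V_q(n, t) = Σ_{j=0}^2 C(n, j) (q−1)^j.
  j = 0: C(8,0)·(4)^0 = 1·1 = 1.
  j = 1: C(8,1)·(4)^1 = 8·4 = 32.
  j = 2: C(8,2)·(4)^2 = 28·16 = 448.
  V_q(n, t) = 1 + 32 + 448 = 481.
Step 2: q^n = 5^8 = 390625.
Step 3: Hamming bound ⌊q^n / V_q(n,t)⌋ = ⌊390625/481⌋ = 812.
Step 4: Compare |C| = 321 to 812: satisfied.
The claimed |C| lies below the Hamming bound.
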